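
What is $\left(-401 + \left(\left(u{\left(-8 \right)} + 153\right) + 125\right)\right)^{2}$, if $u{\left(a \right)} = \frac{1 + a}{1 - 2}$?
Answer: $13456$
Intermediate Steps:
$u{\left(a \right)} = -1 - a$ ($u{\left(a \right)} = \frac{1 + a}{-1} = \left(1 + a\right) \left(-1\right) = -1 - a$)
$\left(-401 + \left(\left(u{\left(-8 \right)} + 153\right) + 125\right)\right)^{2} = \left(-401 + \left(\left(\left(-1 - -8\right) + 153\right) + 125\right)\right)^{2} = \left(-401 + \left(\left(\left(-1 + 8\right) + 153\right) + 125\right)\right)^{2} = \left(-401 + \left(\left(7 + 153\right) + 125\right)\right)^{2} = \left(-401 + \left(160 + 125\right)\right)^{2} = \left(-401 + 285\right)^{2} = \left(-116\right)^{2} = 13456$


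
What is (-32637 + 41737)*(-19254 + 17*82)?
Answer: -162526000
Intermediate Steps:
(-32637 + 41737)*(-19254 + 17*82) = 9100*(-19254 + 1394) = 9100*(-17860) = -162526000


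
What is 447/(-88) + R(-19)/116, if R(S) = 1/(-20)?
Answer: -129641/25520 ≈ -5.0800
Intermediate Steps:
R(S) = -1/20
447/(-88) + R(-19)/116 = 447/(-88) - 1/20/116 = 447*(-1/88) - 1/20*1/116 = -447/88 - 1/2320 = -129641/25520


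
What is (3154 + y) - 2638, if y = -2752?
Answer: -2236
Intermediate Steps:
(3154 + y) - 2638 = (3154 - 2752) - 2638 = 402 - 2638 = -2236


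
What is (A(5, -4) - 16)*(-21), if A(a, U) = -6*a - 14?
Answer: 1260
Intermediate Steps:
A(a, U) = -14 - 6*a
(A(5, -4) - 16)*(-21) = ((-14 - 6*5) - 16)*(-21) = ((-14 - 30) - 16)*(-21) = (-44 - 16)*(-21) = -60*(-21) = 1260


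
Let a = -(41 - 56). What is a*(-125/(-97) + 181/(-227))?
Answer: 162270/22019 ≈ 7.3695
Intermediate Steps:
a = 15 (a = -1*(-15) = 15)
a*(-125/(-97) + 181/(-227)) = 15*(-125/(-97) + 181/(-227)) = 15*(-125*(-1/97) + 181*(-1/227)) = 15*(125/97 - 181/227) = 15*(10818/22019) = 162270/22019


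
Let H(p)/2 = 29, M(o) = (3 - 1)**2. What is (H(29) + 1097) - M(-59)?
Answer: 1151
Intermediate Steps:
M(o) = 4 (M(o) = 2**2 = 4)
H(p) = 58 (H(p) = 2*29 = 58)
(H(29) + 1097) - M(-59) = (58 + 1097) - 1*4 = 1155 - 4 = 1151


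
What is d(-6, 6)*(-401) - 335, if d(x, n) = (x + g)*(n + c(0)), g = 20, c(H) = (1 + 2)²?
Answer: -84545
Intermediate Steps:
c(H) = 9 (c(H) = 3² = 9)
d(x, n) = (9 + n)*(20 + x) (d(x, n) = (x + 20)*(n + 9) = (20 + x)*(9 + n) = (9 + n)*(20 + x))
d(-6, 6)*(-401) - 335 = (180 + 9*(-6) + 20*6 + 6*(-6))*(-401) - 335 = (180 - 54 + 120 - 36)*(-401) - 335 = 210*(-401) - 335 = -84210 - 335 = -84545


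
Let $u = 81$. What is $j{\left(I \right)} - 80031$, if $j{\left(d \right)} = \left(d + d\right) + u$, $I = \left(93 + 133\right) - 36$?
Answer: $-79570$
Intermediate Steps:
$I = 190$ ($I = 226 - 36 = 190$)
$j{\left(d \right)} = 81 + 2 d$ ($j{\left(d \right)} = \left(d + d\right) + 81 = 2 d + 81 = 81 + 2 d$)
$j{\left(I \right)} - 80031 = \left(81 + 2 \cdot 190\right) - 80031 = \left(81 + 380\right) - 80031 = 461 - 80031 = -79570$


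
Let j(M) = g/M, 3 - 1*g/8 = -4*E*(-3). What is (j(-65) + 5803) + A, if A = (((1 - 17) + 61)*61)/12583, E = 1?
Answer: 4747329086/817895 ≈ 5804.3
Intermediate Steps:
g = -72 (g = 24 - 8*(-4*1)*(-3) = 24 - (-32)*(-3) = 24 - 8*12 = 24 - 96 = -72)
j(M) = -72/M
A = 2745/12583 (A = ((-16 + 61)*61)*(1/12583) = (45*61)*(1/12583) = 2745*(1/12583) = 2745/12583 ≈ 0.21815)
(j(-65) + 5803) + A = (-72/(-65) + 5803) + 2745/12583 = (-72*(-1/65) + 5803) + 2745/12583 = (72/65 + 5803) + 2745/12583 = 377267/65 + 2745/12583 = 4747329086/817895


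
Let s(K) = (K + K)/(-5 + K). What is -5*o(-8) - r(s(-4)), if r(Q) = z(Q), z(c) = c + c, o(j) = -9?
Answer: 389/9 ≈ 43.222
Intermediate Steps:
z(c) = 2*c
s(K) = 2*K/(-5 + K) (s(K) = (2*K)/(-5 + K) = 2*K/(-5 + K))
r(Q) = 2*Q
-5*o(-8) - r(s(-4)) = -5*(-9) - 2*2*(-4)/(-5 - 4) = 45 - 2*2*(-4)/(-9) = 45 - 2*2*(-4)*(-⅑) = 45 - 2*8/9 = 45 - 1*16/9 = 45 - 16/9 = 389/9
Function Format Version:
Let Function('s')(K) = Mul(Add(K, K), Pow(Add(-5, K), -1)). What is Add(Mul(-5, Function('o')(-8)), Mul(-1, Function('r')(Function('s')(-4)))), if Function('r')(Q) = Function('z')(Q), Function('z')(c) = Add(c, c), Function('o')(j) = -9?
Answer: Rational(389, 9) ≈ 43.222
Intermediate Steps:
Function('z')(c) = Mul(2, c)
Function('s')(K) = Mul(2, K, Pow(Add(-5, K), -1)) (Function('s')(K) = Mul(Mul(2, K), Pow(Add(-5, K), -1)) = Mul(2, K, Pow(Add(-5, K), -1)))
Function('r')(Q) = Mul(2, Q)
Add(Mul(-5, Function('o')(-8)), Mul(-1, Function('r')(Function('s')(-4)))) = Add(Mul(-5, -9), Mul(-1, Mul(2, Mul(2, -4, Pow(Add(-5, -4), -1))))) = Add(45, Mul(-1, Mul(2, Mul(2, -4, Pow(-9, -1))))) = Add(45, Mul(-1, Mul(2, Mul(2, -4, Rational(-1, 9))))) = Add(45, Mul(-1, Mul(2, Rational(8, 9)))) = Add(45, Mul(-1, Rational(16, 9))) = Add(45, Rational(-16, 9)) = Rational(389, 9)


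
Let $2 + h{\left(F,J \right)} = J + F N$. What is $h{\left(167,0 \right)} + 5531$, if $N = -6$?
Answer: $4527$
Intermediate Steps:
$h{\left(F,J \right)} = -2 + J - 6 F$ ($h{\left(F,J \right)} = -2 + \left(J + F \left(-6\right)\right) = -2 - \left(- J + 6 F\right) = -2 + J - 6 F$)
$h{\left(167,0 \right)} + 5531 = \left(-2 + 0 - 1002\right) + 5531 = -1004 + 5531 = 4527$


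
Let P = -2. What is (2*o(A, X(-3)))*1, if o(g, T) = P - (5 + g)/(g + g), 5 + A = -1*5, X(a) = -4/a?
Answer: -9/2 ≈ -4.5000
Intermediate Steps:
A = -10 (A = -5 - 1*5 = -5 - 5 = -10)
o(g, T) = -2 - (5 + g)/(2*g) (o(g, T) = -2 - (5 + g)/(g + g) = -2 - (5 + g)/(2*g))
(2*o(A, X(-3)))*1 = (2*((5/2)*(-1 - 1*(-10))/(-10)))*1 = (2*((5/2)*(-1/10)*(-1 + 10)))*1 = (2*((5/2)*(-1/10)*9))*1 = (2*(-9/4))*1 = -9/2*1 = -9/2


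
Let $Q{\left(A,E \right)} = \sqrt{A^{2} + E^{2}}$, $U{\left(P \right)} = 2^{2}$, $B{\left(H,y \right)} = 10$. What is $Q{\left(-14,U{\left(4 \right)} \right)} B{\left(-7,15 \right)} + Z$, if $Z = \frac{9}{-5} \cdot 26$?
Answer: $- \frac{234}{5} + 20 \sqrt{53} \approx 98.802$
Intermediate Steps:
$Z = - \frac{234}{5}$ ($Z = 9 \left(- \frac{1}{5}\right) 26 = \left(- \frac{9}{5}\right) 26 = - \frac{234}{5} \approx -46.8$)
$U{\left(P \right)} = 4$
$Q{\left(-14,U{\left(4 \right)} \right)} B{\left(-7,15 \right)} + Z = \sqrt{\left(-14\right)^{2} + 4^{2}} \cdot 10 - \frac{234}{5} = \sqrt{196 + 16} \cdot 10 - \frac{234}{5} = \sqrt{212} \cdot 10 - \frac{234}{5} = 2 \sqrt{53} \cdot 10 - \frac{234}{5} = 20 \sqrt{53} - \frac{234}{5} = - \frac{234}{5} + 20 \sqrt{53}$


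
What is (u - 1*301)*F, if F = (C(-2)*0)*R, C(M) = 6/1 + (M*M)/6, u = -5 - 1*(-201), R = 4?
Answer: 0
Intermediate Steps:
u = 196 (u = -5 + 201 = 196)
C(M) = 6 + M²/6 (C(M) = 6*1 + M²*(⅙) = 6 + M²/6)
F = 0 (F = ((6 + (⅙)*(-2)²)*0)*4 = ((6 + (⅙)*4)*0)*4 = ((6 + ⅔)*0)*4 = ((20/3)*0)*4 = 0*4 = 0)
(u - 1*301)*F = (196 - 1*301)*0 = (196 - 301)*0 = -105*0 = 0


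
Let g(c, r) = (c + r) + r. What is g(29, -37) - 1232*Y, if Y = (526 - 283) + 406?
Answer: -799613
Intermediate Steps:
g(c, r) = c + 2*r
Y = 649 (Y = 243 + 406 = 649)
g(29, -37) - 1232*Y = (29 + 2*(-37)) - 1232*649 = (29 - 74) - 799568 = -45 - 799568 = -799613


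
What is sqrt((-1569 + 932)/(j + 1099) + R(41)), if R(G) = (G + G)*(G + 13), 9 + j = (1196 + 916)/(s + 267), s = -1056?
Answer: sqrt(40228741022758)/95322 ≈ 66.539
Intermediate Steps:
j = -3071/263 (j = -9 + (1196 + 916)/(-1056 + 267) = -9 + 2112/(-789) = -9 + 2112*(-1/789) = -9 - 704/263 = -3071/263 ≈ -11.677)
R(G) = 2*G*(13 + G) (R(G) = (2*G)*(13 + G) = 2*G*(13 + G))
sqrt((-1569 + 932)/(j + 1099) + R(41)) = sqrt((-1569 + 932)/(-3071/263 + 1099) + 2*41*(13 + 41)) = sqrt(-637/285966/263 + 2*41*54) = sqrt(-637*263/285966 + 4428) = sqrt(-167531/285966 + 4428) = sqrt(1266089917/285966) = sqrt(40228741022758)/95322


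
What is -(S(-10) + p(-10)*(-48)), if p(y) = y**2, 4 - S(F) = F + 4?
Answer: 4790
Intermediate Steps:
S(F) = -F (S(F) = 4 - (F + 4) = 4 - (4 + F) = 4 + (-4 - F) = -F)
-(S(-10) + p(-10)*(-48)) = -(-1*(-10) + (-10)**2*(-48)) = -(10 + 100*(-48)) = -(10 - 4800) = -1*(-4790) = 4790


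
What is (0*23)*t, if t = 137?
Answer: 0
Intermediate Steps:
(0*23)*t = (0*23)*137 = 0*137 = 0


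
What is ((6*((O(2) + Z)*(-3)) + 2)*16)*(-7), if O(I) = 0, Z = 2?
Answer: 3808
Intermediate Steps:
((6*((O(2) + Z)*(-3)) + 2)*16)*(-7) = ((6*((0 + 2)*(-3)) + 2)*16)*(-7) = ((6*(2*(-3)) + 2)*16)*(-7) = ((6*(-6) + 2)*16)*(-7) = ((-36 + 2)*16)*(-7) = -34*16*(-7) = -544*(-7) = 3808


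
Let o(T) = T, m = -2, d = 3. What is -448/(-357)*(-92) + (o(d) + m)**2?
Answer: -5837/51 ≈ -114.45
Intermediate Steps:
-448/(-357)*(-92) + (o(d) + m)**2 = -448/(-357)*(-92) + (3 - 2)**2 = -448*(-1/357)*(-92) + 1**2 = (64/51)*(-92) + 1 = -5888/51 + 1 = -5837/51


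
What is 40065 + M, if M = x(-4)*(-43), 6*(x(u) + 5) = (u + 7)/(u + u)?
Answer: 644523/16 ≈ 40283.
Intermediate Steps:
x(u) = -5 + (7 + u)/(12*u) (x(u) = -5 + ((u + 7)/(u + u))/6 = -5 + ((7 + u)/((2*u)))/6 = -5 + ((7 + u)*(1/(2*u)))/6 = -5 + ((7 + u)/(2*u))/6 = -5 + (7 + u)/(12*u))
M = 3483/16 (M = ((1/12)*(7 - 59*(-4))/(-4))*(-43) = ((1/12)*(-¼)*(7 + 236))*(-43) = ((1/12)*(-¼)*243)*(-43) = -81/16*(-43) = 3483/16 ≈ 217.69)
40065 + M = 40065 + 3483/16 = 644523/16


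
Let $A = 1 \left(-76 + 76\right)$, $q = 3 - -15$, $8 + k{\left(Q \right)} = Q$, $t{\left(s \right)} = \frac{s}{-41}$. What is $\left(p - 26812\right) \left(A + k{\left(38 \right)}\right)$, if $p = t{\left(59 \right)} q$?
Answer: $- \frac{33010620}{41} \approx -8.0514 \cdot 10^{5}$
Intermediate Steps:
$t{\left(s \right)} = - \frac{s}{41}$ ($t{\left(s \right)} = s \left(- \frac{1}{41}\right) = - \frac{s}{41}$)
$k{\left(Q \right)} = -8 + Q$
$q = 18$ ($q = 3 + 15 = 18$)
$p = - \frac{1062}{41}$ ($p = \left(- \frac{1}{41}\right) 59 \cdot 18 = \left(- \frac{59}{41}\right) 18 = - \frac{1062}{41} \approx -25.902$)
$A = 0$ ($A = 1 \cdot 0 = 0$)
$\left(p - 26812\right) \left(A + k{\left(38 \right)}\right) = \left(- \frac{1062}{41} - 26812\right) \left(0 + \left(-8 + 38\right)\right) = - \frac{1100354 \left(0 + 30\right)}{41} = \left(- \frac{1100354}{41}\right) 30 = - \frac{33010620}{41}$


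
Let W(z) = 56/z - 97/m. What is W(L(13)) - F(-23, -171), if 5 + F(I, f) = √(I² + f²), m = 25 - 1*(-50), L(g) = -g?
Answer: -586/975 - √29770 ≈ -173.14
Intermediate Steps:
m = 75 (m = 25 + 50 = 75)
W(z) = -97/75 + 56/z (W(z) = 56/z - 97/75 = -97/75 + 56/z)
F(I, f) = -5 + √(I² + f²)
W(L(13)) - F(-23, -171) = (-97/75 + 56/((-1*13))) - (-5 + √((-23)² + (-171)²)) = (-97/75 + 56/(-13)) - (-5 + √(529 + 29241)) = (-97/75 + 56*(-1/13)) - (-5 + √29770) = (-97/75 - 56/13) + (5 - √29770) = -5461/975 + (5 - √29770) = -586/975 - √29770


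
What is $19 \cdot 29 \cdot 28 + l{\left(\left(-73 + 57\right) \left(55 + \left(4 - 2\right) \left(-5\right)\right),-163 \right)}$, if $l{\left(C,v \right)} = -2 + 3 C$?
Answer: $13266$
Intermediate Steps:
$19 \cdot 29 \cdot 28 + l{\left(\left(-73 + 57\right) \left(55 + \left(4 - 2\right) \left(-5\right)\right),-163 \right)} = 19 \cdot 29 \cdot 28 + \left(-2 + 3 \left(-73 + 57\right) \left(55 + \left(4 - 2\right) \left(-5\right)\right)\right) = 551 \cdot 28 + \left(-2 + 3 \left(- 16 \left(55 + 2 \left(-5\right)\right)\right)\right) = 15428 + \left(-2 + 3 \left(- 16 \left(55 - 10\right)\right)\right) = 15428 + \left(-2 + 3 \left(\left(-16\right) 45\right)\right) = 15428 + \left(-2 + 3 \left(-720\right)\right) = 15428 - 2162 = 13266$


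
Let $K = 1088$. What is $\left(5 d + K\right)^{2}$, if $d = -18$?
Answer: $996004$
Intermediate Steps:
$\left(5 d + K\right)^{2} = \left(5 \left(-18\right) + 1088\right)^{2} = \left(-90 + 1088\right)^{2} = 998^{2} = 996004$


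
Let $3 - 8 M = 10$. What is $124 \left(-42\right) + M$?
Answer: $- \frac{41671}{8} \approx -5208.9$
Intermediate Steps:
$M = - \frac{7}{8}$ ($M = \frac{3}{8} - \frac{5}{4} = - \frac{7}{8} \approx -0.875$)
$124 \left(-42\right) + M = 124 \left(-42\right) - \frac{7}{8} = -5208 - \frac{7}{8} = - \frac{41671}{8}$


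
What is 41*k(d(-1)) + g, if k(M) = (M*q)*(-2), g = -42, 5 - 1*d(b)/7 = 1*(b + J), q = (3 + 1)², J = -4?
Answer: -91882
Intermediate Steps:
q = 16 (q = 4² = 16)
d(b) = 63 - 7*b (d(b) = 35 - 7*(b - 4) = 35 - 7*(-4 + b) = 35 + (28 - 7*b) = 63 - 7*b)
k(M) = -32*M (k(M) = (M*16)*(-2) = (16*M)*(-2) = -32*M)
41*k(d(-1)) + g = 41*(-32*(63 - 7*(-1))) - 42 = 41*(-32*(63 + 7)) - 42 = 41*(-32*70) - 42 = 41*(-2240) - 42 = -91840 - 42 = -91882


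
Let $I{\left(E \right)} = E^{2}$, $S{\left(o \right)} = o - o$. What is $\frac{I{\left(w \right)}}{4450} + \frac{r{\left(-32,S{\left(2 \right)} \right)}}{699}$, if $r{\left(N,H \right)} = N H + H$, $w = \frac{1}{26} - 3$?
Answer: $\frac{5929}{3008200} \approx 0.0019709$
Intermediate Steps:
$S{\left(o \right)} = 0$
$w = - \frac{77}{26}$ ($w = \frac{1}{26} - 3 = - \frac{77}{26} \approx -2.9615$)
$r{\left(N,H \right)} = H + H N$ ($r{\left(N,H \right)} = H N + H = H + H N$)
$\frac{I{\left(w \right)}}{4450} + \frac{r{\left(-32,S{\left(2 \right)} \right)}}{699} = \frac{\left(- \frac{77}{26}\right)^{2}}{4450} + \frac{0 \left(1 - 32\right)}{699} = \frac{5929}{676} \cdot \frac{1}{4450} + 0 \left(-31\right) \frac{1}{699} = \frac{5929}{3008200} + 0 \cdot \frac{1}{699} = \frac{5929}{3008200} + 0 = \frac{5929}{3008200}$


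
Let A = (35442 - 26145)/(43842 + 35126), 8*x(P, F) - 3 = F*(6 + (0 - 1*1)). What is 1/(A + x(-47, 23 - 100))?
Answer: -78968/3761425 ≈ -0.020994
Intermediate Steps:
x(P, F) = 3/8 + 5*F/8 (x(P, F) = 3/8 + (F*(6 + (0 - 1*1)))/8 = 3/8 + (F*(6 + (0 - 1)))/8 = 3/8 + (F*(6 - 1))/8 = 3/8 + (F*5)/8 = 3/8 + (5*F)/8 = 3/8 + 5*F/8)
A = 9297/78968 ≈ 0.11773
1/(A + x(-47, 23 - 100)) = 1/(9297/78968 + (3/8 + 5*(23 - 100)/8)) = 1/(9297/78968 + (3/8 + (5/8)*(-77))) = 1/(9297/78968 + (3/8 - 385/8)) = 1/(9297/78968 - 191/4) = 1/(-3761425/78968) = -78968/3761425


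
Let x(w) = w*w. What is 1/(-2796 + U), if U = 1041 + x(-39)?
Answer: -1/234 ≈ -0.0042735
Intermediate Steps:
x(w) = w²
U = 2562 (U = 1041 + (-39)² = 1041 + 1521 = 2562)
1/(-2796 + U) = 1/(-2796 + 2562) = 1/(-234) = -1/234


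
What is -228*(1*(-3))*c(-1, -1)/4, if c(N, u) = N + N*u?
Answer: 0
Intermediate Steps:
-228*(1*(-3))*c(-1, -1)/4 = -228*(1*(-3))*(-(1 - 1))/4 = -228*(-(-3)*0)/4 = -228*(-3*0)/4 = -0/4 = -228*0 = 0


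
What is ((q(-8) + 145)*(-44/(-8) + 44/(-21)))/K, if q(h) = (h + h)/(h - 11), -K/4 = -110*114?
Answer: 36023/3638880 ≈ 0.0098995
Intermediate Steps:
K = 50160 (K = -(-440)*114 = -4*(-12540) = 50160)
q(h) = 2*h/(-11 + h) (q(h) = (2*h)/(-11 + h) = 2*h/(-11 + h))
((q(-8) + 145)*(-44/(-8) + 44/(-21)))/K = ((2*(-8)/(-11 - 8) + 145)*(-44/(-8) + 44/(-21)))/50160 = ((2*(-8)/(-19) + 145)*(-44*(-⅛) + 44*(-1/21)))*(1/50160) = ((2*(-8)*(-1/19) + 145)*(11/2 - 44/21))*(1/50160) = ((16/19 + 145)*(143/42))*(1/50160) = ((2771/19)*(143/42))*(1/50160) = (396253/798)*(1/50160) = 36023/3638880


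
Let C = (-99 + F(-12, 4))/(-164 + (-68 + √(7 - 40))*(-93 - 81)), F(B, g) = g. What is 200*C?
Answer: -55423000/34285333 - 826500*I*√33/34285333 ≈ -1.6165 - 0.13848*I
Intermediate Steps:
C = -95/(11668 - 174*I*√33) (C = (-99 + 4)/(-164 + (-68 + √(7 - 40))*(-93 - 81)) = -95/(-164 + (-68 + √(-33))*(-174)) = -95/(-164 + (-68 + I*√33)*(-174)) = -95/(-164 + (11832 - 174*I*√33)) = -95/(11668 - 174*I*√33) ≈ -0.0080826 - 0.00069241*I)
200*C = 200*(-277115/34285333 - 8265*I*√33/68570666) = -55423000/34285333 - 826500*I*√33/34285333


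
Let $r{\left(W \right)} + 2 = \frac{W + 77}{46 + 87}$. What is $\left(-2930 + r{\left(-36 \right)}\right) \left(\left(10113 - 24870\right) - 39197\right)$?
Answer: $\frac{21037473910}{133} \approx 1.5818 \cdot 10^{8}$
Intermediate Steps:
$r{\left(W \right)} = - \frac{27}{19} + \frac{W}{133}$ ($r{\left(W \right)} = -2 + \frac{W + 77}{46 + 87} = -2 + \frac{77 + W}{133} = -2 + \left(77 + W\right) \frac{1}{133} = -2 + \left(\frac{11}{19} + \frac{W}{133}\right) = - \frac{27}{19} + \frac{W}{133}$)
$\left(-2930 + r{\left(-36 \right)}\right) \left(\left(10113 - 24870\right) - 39197\right) = \left(-2930 + \left(- \frac{27}{19} + \frac{1}{133} \left(-36\right)\right)\right) \left(\left(10113 - 24870\right) - 39197\right) = \left(-2930 - \frac{225}{133}\right) \left(-14757 - 39197\right) = \left(-2930 - \frac{225}{133}\right) \left(-53954\right) = \left(- \frac{389915}{133}\right) \left(-53954\right) = \frac{21037473910}{133}$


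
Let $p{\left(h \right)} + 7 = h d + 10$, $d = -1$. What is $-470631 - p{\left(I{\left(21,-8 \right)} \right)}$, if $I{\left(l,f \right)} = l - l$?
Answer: $-470634$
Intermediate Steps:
$I{\left(l,f \right)} = 0$
$p{\left(h \right)} = 3 - h$ ($p{\left(h \right)} = -7 + \left(h \left(-1\right) + 10\right) = -7 - \left(-10 + h\right) = 3 - h$)
$-470631 - p{\left(I{\left(21,-8 \right)} \right)} = -470631 - \left(3 - 0\right) = -470631 - \left(3 + 0\right) = -470631 - 3 = -470634$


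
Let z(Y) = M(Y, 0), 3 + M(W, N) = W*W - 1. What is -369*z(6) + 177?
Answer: -11631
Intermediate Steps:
M(W, N) = -4 + W**2 (M(W, N) = -3 + (W*W - 1) = -3 + (W**2 - 1) = -3 + (-1 + W**2) = -4 + W**2)
z(Y) = -4 + Y**2
-369*z(6) + 177 = -369*(-4 + 6**2) + 177 = -369*(-4 + 36) + 177 = -369*32 + 177 = -11808 + 177 = -11631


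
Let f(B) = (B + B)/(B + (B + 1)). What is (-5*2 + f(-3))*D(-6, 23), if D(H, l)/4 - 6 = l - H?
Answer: -1232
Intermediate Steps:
D(H, l) = 24 - 4*H + 4*l (D(H, l) = 24 + 4*(l - H) = 24 + (-4*H + 4*l) = 24 - 4*H + 4*l)
f(B) = 2*B/(1 + 2*B) (f(B) = (2*B)/(B + (1 + B)) = (2*B)/(1 + 2*B) = 2*B/(1 + 2*B))
(-5*2 + f(-3))*D(-6, 23) = (-5*2 + 2*(-3)/(1 + 2*(-3)))*(24 - 4*(-6) + 4*23) = (-10 + 2*(-3)/(1 - 6))*(24 + 24 + 92) = (-10 + 2*(-3)/(-5))*140 = (-10 + 2*(-3)*(-⅕))*140 = (-10 + 6/5)*140 = -44/5*140 = -1232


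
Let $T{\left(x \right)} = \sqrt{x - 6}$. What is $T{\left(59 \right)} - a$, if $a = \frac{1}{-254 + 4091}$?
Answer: $- \frac{1}{3837} + \sqrt{53} \approx 7.2798$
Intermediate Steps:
$a = \frac{1}{3837} \approx 0.00026062$
$T{\left(x \right)} = \sqrt{-6 + x}$
$T{\left(59 \right)} - a = \sqrt{-6 + 59} - \frac{1}{3837} = \sqrt{53} - \frac{1}{3837} = - \frac{1}{3837} + \sqrt{53}$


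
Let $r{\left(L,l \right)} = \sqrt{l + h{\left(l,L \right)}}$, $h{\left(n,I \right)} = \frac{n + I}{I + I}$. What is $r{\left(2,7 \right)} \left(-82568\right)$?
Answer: $- 41284 \sqrt{37} \approx -2.5112 \cdot 10^{5}$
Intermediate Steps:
$h{\left(n,I \right)} = \frac{I + n}{2 I}$
$r{\left(L,l \right)} = \sqrt{l + \frac{L + l}{2 L}}$
$r{\left(2,7 \right)} \left(-82568\right) = \frac{\sqrt{2 + 4 \cdot 7 + 2 \cdot 7 \cdot \frac{1}{2}}}{2} \left(-82568\right) = \frac{\sqrt{2 + 28 + 2 \cdot 7 \cdot \frac{1}{2}}}{2} \left(-82568\right) = \frac{\sqrt{2 + 28 + 7}}{2} \left(-82568\right) = \frac{\sqrt{37}}{2} \left(-82568\right) = - 41284 \sqrt{37}$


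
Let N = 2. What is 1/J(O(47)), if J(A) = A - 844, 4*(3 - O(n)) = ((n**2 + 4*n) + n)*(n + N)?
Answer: -1/30780 ≈ -3.2489e-5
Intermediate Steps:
O(n) = 3 - (2 + n)*(n**2 + 5*n)/4 (O(n) = 3 - ((n**2 + 4*n) + n)*(n + 2)/4 = 3 - (n**2 + 5*n)*(2 + n)/4 = 3 - (2 + n)*(n**2 + 5*n)/4)
J(A) = -844 + A
1/J(O(47)) = 1/(-844 + (3 - 7/4*47**2 - 5/2*47 - 1/4*47**3)) = 1/(-844 + (3 - 7/4*2209 - 235/2 - 1/4*103823)) = 1/(-844 + (3 - 15463/4 - 235/2 - 103823/4)) = 1/(-844 - 29936) = 1/(-30780) = -1/30780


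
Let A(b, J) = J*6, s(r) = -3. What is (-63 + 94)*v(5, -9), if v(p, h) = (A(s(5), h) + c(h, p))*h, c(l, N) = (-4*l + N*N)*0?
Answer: 15066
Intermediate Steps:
A(b, J) = 6*J
c(l, N) = 0 (c(l, N) = (-4*l + N²)*0 = (N² - 4*l)*0 = 0)
v(p, h) = 6*h² (v(p, h) = (6*h + 0)*h = (6*h)*h = 6*h²)
(-63 + 94)*v(5, -9) = (-63 + 94)*(6*(-9)²) = 31*(6*81) = 31*486 = 15066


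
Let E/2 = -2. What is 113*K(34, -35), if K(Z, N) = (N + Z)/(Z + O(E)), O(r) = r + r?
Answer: -113/26 ≈ -4.3462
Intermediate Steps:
E = -4 (E = 2*(-2) = -4)
O(r) = 2*r
K(Z, N) = (N + Z)/(-8 + Z) (K(Z, N) = (N + Z)/(Z + 2*(-4)) = (N + Z)/(Z - 8) = (N + Z)/(-8 + Z))
113*K(34, -35) = 113*((-35 + 34)/(-8 + 34)) = 113*(-1/26) = -113/26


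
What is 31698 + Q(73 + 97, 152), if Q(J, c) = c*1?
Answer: 31850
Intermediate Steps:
Q(J, c) = c
31698 + Q(73 + 97, 152) = 31698 + 152 = 31850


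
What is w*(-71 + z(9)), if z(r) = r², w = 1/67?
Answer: 10/67 ≈ 0.14925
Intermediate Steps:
w = 1/67 ≈ 0.014925
w*(-71 + z(9)) = (-71 + 9²)/67 = (-71 + 81)/67 = (1/67)*10 = 10/67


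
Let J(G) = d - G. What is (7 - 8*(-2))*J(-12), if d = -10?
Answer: 46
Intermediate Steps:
J(G) = -10 - G
(7 - 8*(-2))*J(-12) = (7 - 8*(-2))*(-10 - 1*(-12)) = (7 + 16)*(-10 + 12) = 23*2 = 46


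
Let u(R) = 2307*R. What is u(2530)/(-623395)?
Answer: -1167342/124679 ≈ -9.3628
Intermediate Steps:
u(2530)/(-623395) = (2307*2530)/(-623395) = 5836710*(-1/623395) = -1167342/124679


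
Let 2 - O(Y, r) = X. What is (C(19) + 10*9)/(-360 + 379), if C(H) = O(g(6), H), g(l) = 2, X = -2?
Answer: 94/19 ≈ 4.9474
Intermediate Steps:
O(Y, r) = 4 (O(Y, r) = 2 - 1*(-2) = 2 + 2 = 4)
C(H) = 4
(C(19) + 10*9)/(-360 + 379) = (4 + 10*9)/(-360 + 379) = (4 + 90)/19 = 94*(1/19) = 94/19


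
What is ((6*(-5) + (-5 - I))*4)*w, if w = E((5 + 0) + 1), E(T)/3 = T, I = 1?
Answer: -2592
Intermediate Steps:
E(T) = 3*T
w = 18 (w = 3*((5 + 0) + 1) = 3*(5 + 1) = 3*6 = 18)
((6*(-5) + (-5 - I))*4)*w = ((6*(-5) + (-5 - 1*1))*4)*18 = ((-30 + (-5 - 1))*4)*18 = ((-30 - 6)*4)*18 = -36*4*18 = -144*18 = -2592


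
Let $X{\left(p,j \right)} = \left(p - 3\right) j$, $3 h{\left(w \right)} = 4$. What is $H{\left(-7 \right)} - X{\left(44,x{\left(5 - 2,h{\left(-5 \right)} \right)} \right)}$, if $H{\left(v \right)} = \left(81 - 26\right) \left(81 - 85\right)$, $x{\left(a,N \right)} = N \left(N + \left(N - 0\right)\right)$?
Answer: $- \frac{3292}{9} \approx -365.78$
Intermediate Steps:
$h{\left(w \right)} = \frac{4}{3}$ ($h{\left(w \right)} = \frac{1}{3} \cdot 4 = \frac{4}{3}$)
$x{\left(a,N \right)} = 2 N^{2}$ ($x{\left(a,N \right)} = N \left(N + \left(N + 0\right)\right) = N \left(N + N\right) = N 2 N = 2 N^{2}$)
$H{\left(v \right)} = -220$ ($H{\left(v \right)} = 55 \left(-4\right) = -220$)
$X{\left(p,j \right)} = j \left(-3 + p\right)$ ($X{\left(p,j \right)} = \left(-3 + p\right) j = j \left(-3 + p\right)$)
$H{\left(-7 \right)} - X{\left(44,x{\left(5 - 2,h{\left(-5 \right)} \right)} \right)} = -220 - 2 \left(\frac{4}{3}\right)^{2} \left(-3 + 44\right) = -220 - 2 \cdot \frac{16}{9} \cdot 41 = -220 - \frac{32}{9} \cdot 41 = -220 - \frac{1312}{9} = - \frac{3292}{9}$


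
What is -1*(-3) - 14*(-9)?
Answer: 129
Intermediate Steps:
-1*(-3) - 14*(-9) = 3 + 126 = 129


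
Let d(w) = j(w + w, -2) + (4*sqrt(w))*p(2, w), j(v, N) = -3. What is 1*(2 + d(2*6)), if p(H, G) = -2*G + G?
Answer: -1 - 96*sqrt(3) ≈ -167.28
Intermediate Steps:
p(H, G) = -G
d(w) = -3 - 4*w**(3/2) (d(w) = -3 + (4*sqrt(w))*(-w) = -3 - 4*w**(3/2))
1*(2 + d(2*6)) = 1*(2 + (-3 - 4*24*sqrt(3))) = 1*(2 + (-3 - 96*sqrt(3))) = 1*(-1 - 96*sqrt(3)) = -1 - 96*sqrt(3)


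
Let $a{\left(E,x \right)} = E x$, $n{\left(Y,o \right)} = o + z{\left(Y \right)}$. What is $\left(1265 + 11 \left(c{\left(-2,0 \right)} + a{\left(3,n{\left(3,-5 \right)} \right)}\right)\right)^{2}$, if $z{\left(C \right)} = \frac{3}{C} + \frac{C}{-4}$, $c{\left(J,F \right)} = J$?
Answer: $\frac{18879025}{16} \approx 1.1799 \cdot 10^{6}$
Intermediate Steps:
$z{\left(C \right)} = \frac{3}{C} - \frac{C}{4}$ ($z{\left(C \right)} = \frac{3}{C} + C \left(- \frac{1}{4}\right) = \frac{3}{C} - \frac{C}{4}$)
$n{\left(Y,o \right)} = o + \frac{3}{Y} - \frac{Y}{4}$ ($n{\left(Y,o \right)} = o - \left(- \frac{3}{Y} + \frac{Y}{4}\right) = o + \frac{3}{Y} - \frac{Y}{4}$)
$\left(1265 + 11 \left(c{\left(-2,0 \right)} + a{\left(3,n{\left(3,-5 \right)} \right)}\right)\right)^{2} = \left(1265 + 11 \left(-2 + 3 \left(-5 + \frac{3}{3} - \frac{3}{4}\right)\right)\right)^{2} = \left(1265 + 11 \left(-2 + 3 \left(-5 + 3 \cdot \frac{1}{3} - \frac{3}{4}\right)\right)\right)^{2} = \left(1265 + 11 \left(-2 + 3 \left(-5 + 1 - \frac{3}{4}\right)\right)\right)^{2} = \left(1265 + 11 \left(-2 + 3 \left(- \frac{19}{4}\right)\right)\right)^{2} = \left(1265 + 11 \left(-2 - \frac{57}{4}\right)\right)^{2} = \left(1265 + 11 \left(- \frac{65}{4}\right)\right)^{2} = \left(1265 - \frac{715}{4}\right)^{2} = \left(\frac{4345}{4}\right)^{2} = \frac{18879025}{16}$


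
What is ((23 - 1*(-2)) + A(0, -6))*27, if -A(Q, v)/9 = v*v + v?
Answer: -6615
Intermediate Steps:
A(Q, v) = -9*v - 9*v**2 (A(Q, v) = -9*(v*v + v) = -9*(v**2 + v) = -9*(v + v**2) = -9*v - 9*v**2)
((23 - 1*(-2)) + A(0, -6))*27 = ((23 - 1*(-2)) - 9*(-6)*(1 - 6))*27 = ((23 + 2) - 9*(-6)*(-5))*27 = (25 - 270)*27 = -245*27 = -6615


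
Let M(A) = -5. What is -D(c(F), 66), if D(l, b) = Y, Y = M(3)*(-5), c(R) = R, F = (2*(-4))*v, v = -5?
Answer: -25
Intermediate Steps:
F = 40 (F = (2*(-4))*(-5) = -8*(-5) = 40)
Y = 25 (Y = -5*(-5) = 25)
D(l, b) = 25
-D(c(F), 66) = -1*25 = -25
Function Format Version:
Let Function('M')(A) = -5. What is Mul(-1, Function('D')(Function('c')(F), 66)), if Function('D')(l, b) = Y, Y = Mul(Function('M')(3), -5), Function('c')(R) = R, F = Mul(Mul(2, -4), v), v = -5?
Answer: -25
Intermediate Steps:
F = 40 (F = Mul(Mul(2, -4), -5) = Mul(-8, -5) = 40)
Y = 25 (Y = Mul(-5, -5) = 25)
Function('D')(l, b) = 25
Mul(-1, Function('D')(Function('c')(F), 66)) = Mul(-1, 25) = -25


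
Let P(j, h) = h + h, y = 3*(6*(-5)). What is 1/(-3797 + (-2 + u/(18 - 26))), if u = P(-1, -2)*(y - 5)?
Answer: -2/7693 ≈ -0.00025998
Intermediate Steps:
y = -90 (y = 3*(-30) = -90)
P(j, h) = 2*h
u = 380 (u = (2*(-2))*(-90 - 5) = -4*(-95) = 380)
1/(-3797 + (-2 + u/(18 - 26))) = 1/(-3797 + (-2 + 380/(18 - 26))) = 1/(-3797 + (-2 + 380/(-8))) = 1/(-3797 + (-2 + 380*(-⅛))) = 1/(-3797 + (-2 - 95/2)) = 1/(-3797 - 99/2) = 1/(-7693/2) = -2/7693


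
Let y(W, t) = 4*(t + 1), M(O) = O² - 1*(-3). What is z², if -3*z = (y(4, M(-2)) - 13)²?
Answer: 130321/9 ≈ 14480.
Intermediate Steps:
M(O) = 3 + O² (M(O) = O² + 3 = 3 + O²)
y(W, t) = 4 + 4*t (y(W, t) = 4*(1 + t) = 4 + 4*t)
z = -361/3 (z = -((4 + 4*(3 + (-2)²)) - 13)²/3 = -((4 + 4*(3 + 4)) - 13)²/3 = -((4 + 4*7) - 13)²/3 = -((4 + 28) - 13)²/3 = -(32 - 13)²/3 = -⅓*19² = -⅓*361 = -361/3 ≈ -120.33)
z² = (-361/3)² = 130321/9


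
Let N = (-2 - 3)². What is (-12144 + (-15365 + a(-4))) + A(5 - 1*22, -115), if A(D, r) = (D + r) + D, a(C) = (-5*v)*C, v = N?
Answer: -27158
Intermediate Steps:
N = 25 (N = (-5)² = 25)
v = 25
a(C) = -125*C (a(C) = (-5*25)*C = -125*C)
A(D, r) = r + 2*D
(-12144 + (-15365 + a(-4))) + A(5 - 1*22, -115) = (-12144 + (-15365 - 125*(-4))) + (-115 + 2*(5 - 1*22)) = (-12144 + (-15365 + 500)) + (-115 + 2*(5 - 22)) = (-12144 - 14865) + (-115 + 2*(-17)) = -27009 + (-115 - 34) = -27009 - 149 = -27158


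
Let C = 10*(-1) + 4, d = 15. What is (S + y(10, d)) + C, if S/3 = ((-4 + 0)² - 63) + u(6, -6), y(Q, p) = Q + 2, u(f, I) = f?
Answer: -117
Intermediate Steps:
y(Q, p) = 2 + Q
C = -6 (C = -10 + 4 = -6)
S = -123 (S = 3*(((-4 + 0)² - 63) + 6) = 3*(((-4)² - 63) + 6) = 3*((16 - 63) + 6) = 3*(-47 + 6) = 3*(-41) = -123)
(S + y(10, d)) + C = (-123 + (2 + 10)) - 6 = (-123 + 12) - 6 = -111 - 6 = -117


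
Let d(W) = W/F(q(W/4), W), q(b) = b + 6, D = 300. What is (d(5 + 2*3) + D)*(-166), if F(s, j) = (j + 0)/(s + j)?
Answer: -106157/2 ≈ -53079.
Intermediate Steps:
q(b) = 6 + b
F(s, j) = j/(j + s)
d(W) = 6 + 5*W/4 (d(W) = W/((W/(W + (6 + W/4)))) = W/((W/(6 + 5*W/4))) = W*((6 + 5*W/4)/W) = 6 + 5*W/4)
(d(5 + 2*3) + D)*(-166) = ((6 + 5*(5 + 2*3)/4) + 300)*(-166) = ((6 + 5*(5 + 6)/4) + 300)*(-166) = ((6 + (5/4)*11) + 300)*(-166) = ((6 + 55/4) + 300)*(-166) = (79/4 + 300)*(-166) = (1279/4)*(-166) = -106157/2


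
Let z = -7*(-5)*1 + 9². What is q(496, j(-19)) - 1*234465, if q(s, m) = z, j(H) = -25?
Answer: -234349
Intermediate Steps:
z = 116 (z = 35*1 + 81 = 35 + 81 = 116)
q(s, m) = 116
q(496, j(-19)) - 1*234465 = 116 - 1*234465 = 116 - 234465 = -234349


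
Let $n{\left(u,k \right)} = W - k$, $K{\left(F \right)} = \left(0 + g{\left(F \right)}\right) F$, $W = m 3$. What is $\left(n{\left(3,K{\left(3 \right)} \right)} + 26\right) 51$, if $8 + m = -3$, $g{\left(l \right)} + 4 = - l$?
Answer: $714$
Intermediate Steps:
$g{\left(l \right)} = -4 - l$
$m = -11$ ($m = -8 - 3 = -11$)
$W = -33$ ($W = \left(-11\right) 3 = -33$)
$K{\left(F \right)} = F \left(-4 - F\right)$ ($K{\left(F \right)} = \left(0 - \left(4 + F\right)\right) F = \left(-4 - F\right) F = F \left(-4 - F\right)$)
$n{\left(u,k \right)} = -33 - k$
$\left(n{\left(3,K{\left(3 \right)} \right)} + 26\right) 51 = \left(\left(-33 - \left(-1\right) 3 \left(4 + 3\right)\right) + 26\right) 51 = \left(\left(-33 - \left(-1\right) 3 \cdot 7\right) + 26\right) 51 = \left(\left(-33 - -21\right) + 26\right) 51 = \left(\left(-33 + 21\right) + 26\right) 51 = \left(-12 + 26\right) 51 = 14 \cdot 51 = 714$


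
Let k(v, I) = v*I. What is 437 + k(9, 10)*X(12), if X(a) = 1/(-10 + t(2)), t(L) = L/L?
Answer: 427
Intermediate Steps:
t(L) = 1
X(a) = -1/9 (X(a) = 1/(-10 + 1) = 1/(-9) = -1/9)
k(v, I) = I*v
437 + k(9, 10)*X(12) = 437 + (10*9)*(-1/9) = 437 + 90*(-1/9) = 437 - 10 = 427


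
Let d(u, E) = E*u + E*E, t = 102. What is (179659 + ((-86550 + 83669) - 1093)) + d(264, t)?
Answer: 213017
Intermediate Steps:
d(u, E) = E**2 + E*u (d(u, E) = E*u + E**2 = E**2 + E*u)
(179659 + ((-86550 + 83669) - 1093)) + d(264, t) = (179659 + ((-86550 + 83669) - 1093)) + 102*(102 + 264) = (179659 + (-2881 - 1093)) + 102*366 = (179659 - 3974) + 37332 = 175685 + 37332 = 213017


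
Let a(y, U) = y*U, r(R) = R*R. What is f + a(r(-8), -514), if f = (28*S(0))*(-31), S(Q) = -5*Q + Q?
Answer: -32896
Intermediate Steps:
r(R) = R**2
S(Q) = -4*Q
a(y, U) = U*y
f = 0 (f = (28*(-4*0))*(-31) = (28*0)*(-31) = 0*(-31) = 0)
f + a(r(-8), -514) = 0 - 514*(-8)**2 = 0 - 514*64 = 0 - 32896 = -32896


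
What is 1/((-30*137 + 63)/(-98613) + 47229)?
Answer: 32871/1552465808 ≈ 2.1173e-5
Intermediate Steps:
1/((-30*137 + 63)/(-98613) + 47229) = 1/((-4110 + 63)*(-1/98613) + 47229) = 1/(-4047*(-1/98613) + 47229) = 1/(1349/32871 + 47229) = 1/(1552465808/32871) = 32871/1552465808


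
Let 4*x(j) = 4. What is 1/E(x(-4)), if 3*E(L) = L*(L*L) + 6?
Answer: 3/7 ≈ 0.42857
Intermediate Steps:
x(j) = 1 (x(j) = (¼)*4 = 1)
E(L) = 2 + L³/3 (E(L) = (L*(L*L) + 6)/3 = (L*L² + 6)/3 = (L³ + 6)/3 = (6 + L³)/3 = 2 + L³/3)
1/E(x(-4)) = 1/(2 + (⅓)*1³) = 1/(2 + (⅓)*1) = 1/(2 + ⅓) = 1/(7/3) = 3/7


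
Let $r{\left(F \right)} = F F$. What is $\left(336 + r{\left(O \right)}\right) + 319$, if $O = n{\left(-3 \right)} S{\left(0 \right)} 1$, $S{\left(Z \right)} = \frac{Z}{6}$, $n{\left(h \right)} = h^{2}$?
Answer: $655$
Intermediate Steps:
$S{\left(Z \right)} = \frac{Z}{6}$ ($S{\left(Z \right)} = Z \frac{1}{6} = \frac{Z}{6}$)
$O = 0$ ($O = \left(-3\right)^{2} \cdot \frac{1}{6} \cdot 0 \cdot 1 = 9 \cdot 0 \cdot 1 = 0 \cdot 1 = 0$)
$r{\left(F \right)} = F^{2}$
$\left(336 + r{\left(O \right)}\right) + 319 = \left(336 + 0^{2}\right) + 319 = \left(336 + 0\right) + 319 = 336 + 319 = 655$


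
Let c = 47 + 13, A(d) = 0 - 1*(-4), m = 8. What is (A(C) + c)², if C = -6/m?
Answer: 4096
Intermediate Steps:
C = -¾ (C = -6/8 = -6*⅛ = -¾ ≈ -0.75000)
A(d) = 4 (A(d) = 0 + 4 = 4)
c = 60
(A(C) + c)² = (4 + 60)² = 64² = 4096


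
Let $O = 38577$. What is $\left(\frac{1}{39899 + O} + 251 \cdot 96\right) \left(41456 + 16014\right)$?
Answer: $\frac{54336669423295}{39238} \approx 1.3848 \cdot 10^{9}$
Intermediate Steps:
$\left(\frac{1}{39899 + O} + 251 \cdot 96\right) \left(41456 + 16014\right) = \left(\frac{1}{39899 + 38577} + 251 \cdot 96\right) \left(41456 + 16014\right) = \left(\frac{1}{78476} + 24096\right) 57470 = \frac{1890957697}{78476} \cdot 57470 = \frac{54336669423295}{39238}$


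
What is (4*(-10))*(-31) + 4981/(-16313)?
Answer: 20223139/16313 ≈ 1239.7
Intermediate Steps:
(4*(-10))*(-31) + 4981/(-16313) = -40*(-31) + 4981*(-1/16313) = 1240 - 4981/16313 = 20223139/16313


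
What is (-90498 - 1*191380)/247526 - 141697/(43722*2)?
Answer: -29861115727/10822331772 ≈ -2.7592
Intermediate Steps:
(-90498 - 1*191380)/247526 - 141697/(43722*2) = (-90498 - 191380)*(1/247526) - 141697/87444 = -281878*1/247526 - 141697*1/87444 = -140939/123763 - 141697/87444 = -29861115727/10822331772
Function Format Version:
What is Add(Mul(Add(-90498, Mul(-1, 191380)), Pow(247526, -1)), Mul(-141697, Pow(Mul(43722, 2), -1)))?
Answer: Rational(-29861115727, 10822331772) ≈ -2.7592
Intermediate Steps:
Add(Mul(Add(-90498, Mul(-1, 191380)), Pow(247526, -1)), Mul(-141697, Pow(Mul(43722, 2), -1))) = Add(Mul(Add(-90498, -191380), Rational(1, 247526)), Mul(-141697, Pow(87444, -1))) = Add(Mul(-281878, Rational(1, 247526)), Mul(-141697, Rational(1, 87444))) = Add(Rational(-140939, 123763), Rational(-141697, 87444)) = Rational(-29861115727, 10822331772)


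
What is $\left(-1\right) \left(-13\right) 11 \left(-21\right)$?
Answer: $-3003$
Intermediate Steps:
$\left(-1\right) \left(-13\right) 11 \left(-21\right) = 13 \cdot 11 \left(-21\right) = 143 \left(-21\right) = -3003$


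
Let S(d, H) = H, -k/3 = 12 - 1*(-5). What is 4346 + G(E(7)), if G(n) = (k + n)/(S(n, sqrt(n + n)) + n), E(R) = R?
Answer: 21686/5 + 44*sqrt(14)/35 ≈ 4341.9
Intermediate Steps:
k = -51 (k = -3*(12 - 1*(-5)) = -3*(12 + 5) = -3*17 = -51)
G(n) = (-51 + n)/(n + sqrt(2)*sqrt(n)) (G(n) = (-51 + n)/(sqrt(n + n) + n) = (-51 + n)/(sqrt(2*n) + n) = (-51 + n)/(sqrt(2)*sqrt(n) + n) = (-51 + n)/(n + sqrt(2)*sqrt(n)))
4346 + G(E(7)) = 4346 + (-51 + 7)/(7 + sqrt(2)*sqrt(7)) = 4346 - 44/(7 + sqrt(14))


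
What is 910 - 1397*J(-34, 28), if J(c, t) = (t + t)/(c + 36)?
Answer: -38206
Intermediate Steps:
J(c, t) = 2*t/(36 + c) (J(c, t) = (2*t)/(36 + c) = 2*t/(36 + c))
910 - 1397*J(-34, 28) = 910 - 2794*28/(36 - 34) = 910 - 2794*28/2 = 910 - 1397*28 = 910 - 39116 = -38206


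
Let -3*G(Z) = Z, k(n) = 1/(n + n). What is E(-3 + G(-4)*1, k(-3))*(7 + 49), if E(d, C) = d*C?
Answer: 140/9 ≈ 15.556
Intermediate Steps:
k(n) = 1/(2*n)
G(Z) = -Z/3
E(d, C) = C*d
E(-3 + G(-4)*1, k(-3))*(7 + 49) = (((½)/(-3))*(-3 - ⅓*(-4)*1))*(7 + 49) = (((½)*(-⅓))*(-3 + (4/3)*1))*56 = -(-3 + 4/3)/6*56 = -⅙*(-5/3)*56 = (5/18)*56 = 140/9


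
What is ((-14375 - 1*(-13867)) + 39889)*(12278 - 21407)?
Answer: -359509149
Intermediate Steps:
((-14375 - 1*(-13867)) + 39889)*(12278 - 21407) = ((-14375 + 13867) + 39889)*(-9129) = (-508 + 39889)*(-9129) = 39381*(-9129) = -359509149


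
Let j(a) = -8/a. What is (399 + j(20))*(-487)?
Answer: -970591/5 ≈ -1.9412e+5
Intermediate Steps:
(399 + j(20))*(-487) = (399 - 8/20)*(-487) = (399 - 8*1/20)*(-487) = (399 - ⅖)*(-487) = (1993/5)*(-487) = -970591/5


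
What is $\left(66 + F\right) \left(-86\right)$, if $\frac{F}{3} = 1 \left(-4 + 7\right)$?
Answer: $-6450$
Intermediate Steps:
$F = 9$ ($F = 3 \cdot 1 \left(-4 + 7\right) = 3 \cdot 1 \cdot 3 = 3 \cdot 3 = 9$)
$\left(66 + F\right) \left(-86\right) = \left(66 + 9\right) \left(-86\right) = 75 \left(-86\right) = -6450$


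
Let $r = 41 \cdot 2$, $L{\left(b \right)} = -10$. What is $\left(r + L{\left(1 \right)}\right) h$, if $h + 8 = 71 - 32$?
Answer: $2232$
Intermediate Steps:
$h = 31$ ($h = -8 + \left(71 - 32\right) = -8 + 39 = 31$)
$r = 82$
$\left(r + L{\left(1 \right)}\right) h = \left(82 - 10\right) 31 = 72 \cdot 31 = 2232$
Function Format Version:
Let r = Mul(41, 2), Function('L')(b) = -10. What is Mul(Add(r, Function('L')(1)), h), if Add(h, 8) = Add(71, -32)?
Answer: 2232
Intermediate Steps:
h = 31 (h = Add(-8, Add(71, -32)) = Add(-8, 39) = 31)
r = 82
Mul(Add(r, Function('L')(1)), h) = Mul(Add(82, -10), 31) = Mul(72, 31) = 2232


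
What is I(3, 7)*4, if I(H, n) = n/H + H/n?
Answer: 232/21 ≈ 11.048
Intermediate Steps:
I(H, n) = H/n + n/H
I(3, 7)*4 = (3/7 + 7/3)*4 = (58/21)*4 = 232/21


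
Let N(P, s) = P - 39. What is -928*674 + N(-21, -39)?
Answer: -625532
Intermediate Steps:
N(P, s) = -39 + P
-928*674 + N(-21, -39) = -928*674 + (-39 - 21) = -625472 - 60 = -625532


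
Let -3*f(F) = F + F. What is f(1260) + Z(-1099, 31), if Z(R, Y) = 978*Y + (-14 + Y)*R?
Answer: 10795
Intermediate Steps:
Z(R, Y) = 978*Y + R*(-14 + Y)
f(F) = -2*F/3 (f(F) = -(F + F)/3 = -2*F/3)
f(1260) + Z(-1099, 31) = -⅔*1260 + (-14*(-1099) + 978*31 - 1099*31) = -840 + (15386 + 30318 - 34069) = -840 + 11635 = 10795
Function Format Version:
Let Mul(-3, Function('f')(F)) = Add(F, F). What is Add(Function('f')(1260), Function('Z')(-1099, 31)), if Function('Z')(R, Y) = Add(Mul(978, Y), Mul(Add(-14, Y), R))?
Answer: 10795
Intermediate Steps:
Function('Z')(R, Y) = Add(Mul(978, Y), Mul(R, Add(-14, Y)))
Function('f')(F) = Mul(Rational(-2, 3), F) (Function('f')(F) = Mul(Rational(-1, 3), Add(F, F)) = Mul(Rational(-1, 3), Mul(2, F)) = Mul(Rational(-2, 3), F))
Add(Function('f')(1260), Function('Z')(-1099, 31)) = Add(Mul(Rational(-2, 3), 1260), Add(Mul(-14, -1099), Mul(978, 31), Mul(-1099, 31))) = Add(-840, Add(15386, 30318, -34069)) = Add(-840, 11635) = 10795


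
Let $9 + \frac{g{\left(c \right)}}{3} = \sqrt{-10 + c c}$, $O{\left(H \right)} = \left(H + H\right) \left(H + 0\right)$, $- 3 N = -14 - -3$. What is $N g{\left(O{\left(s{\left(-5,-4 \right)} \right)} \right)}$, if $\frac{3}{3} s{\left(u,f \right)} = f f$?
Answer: $-99 + 33 \sqrt{29126} \approx 5532.9$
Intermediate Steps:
$N = \frac{11}{3}$ ($N = - \frac{-14 - -3}{3} = - \frac{-14 + 3}{3} = \left(- \frac{1}{3}\right) \left(-11\right) = \frac{11}{3} \approx 3.6667$)
$s{\left(u,f \right)} = f^{2}$ ($s{\left(u,f \right)} = f f = f^{2}$)
$O{\left(H \right)} = 2 H^{2}$ ($O{\left(H \right)} = 2 H H = 2 H^{2}$)
$g{\left(c \right)} = -27 + 3 \sqrt{-10 + c^{2}}$ ($g{\left(c \right)} = -27 + 3 \sqrt{-10 + c c} = -27 + 3 \sqrt{-10 + c^{2}}$)
$N g{\left(O{\left(s{\left(-5,-4 \right)} \right)} \right)} = \frac{11 \left(-27 + 3 \sqrt{-10 + \left(2 \left(\left(-4\right)^{2}\right)^{2}\right)^{2}}\right)}{3} = \frac{11 \left(-27 + 3 \sqrt{-10 + \left(2 \cdot 16^{2}\right)^{2}}\right)}{3} = \frac{11 \left(-27 + 3 \sqrt{-10 + \left(2 \cdot 256\right)^{2}}\right)}{3} = \frac{11 \left(-27 + 3 \sqrt{-10 + 512^{2}}\right)}{3} = \frac{11 \left(-27 + 3 \sqrt{-10 + 262144}\right)}{3} = \frac{11 \left(-27 + 3 \sqrt{262134}\right)}{3} = \frac{11 \left(-27 + 3 \cdot 3 \sqrt{29126}\right)}{3} = \frac{11 \left(-27 + 9 \sqrt{29126}\right)}{3} = -99 + 33 \sqrt{29126}$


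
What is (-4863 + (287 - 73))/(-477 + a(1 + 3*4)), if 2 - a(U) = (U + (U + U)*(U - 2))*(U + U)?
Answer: 4649/8249 ≈ 0.56358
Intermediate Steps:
a(U) = 2 - 2*U*(U + 2*U*(-2 + U)) (a(U) = 2 - (U + (U + U)*(U - 2))*(U + U) = 2 - (U + (2*U)*(-2 + U))*2*U = 2 - (U + 2*U*(-2 + U))*2*U = 2 - 2*U*(U + 2*U*(-2 + U)))
(-4863 + (287 - 73))/(-477 + a(1 + 3*4)) = (-4863 + (287 - 73))/(-477 + (2 - 4*(1 + 3*4)³ + 6*(1 + 3*4)²)) = (-4863 + 214)/(-477 + (2 - 4*(1 + 12)³ + 6*(1 + 12)²)) = -4649/(-477 + (2 - 4*13³ + 6*13²)) = -4649/(-477 + (2 - 4*2197 + 6*169)) = -4649/(-477 + (2 - 8788 + 1014)) = -4649/(-477 - 7772) = -4649/(-8249) = -4649*(-1/8249) = 4649/8249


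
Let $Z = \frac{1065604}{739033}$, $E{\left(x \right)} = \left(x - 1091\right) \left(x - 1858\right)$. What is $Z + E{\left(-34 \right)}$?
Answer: $\frac{1573032806104}{739033} \approx 2.1285 \cdot 10^{6}$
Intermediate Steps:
$E{\left(x \right)} = \left(-1858 + x\right) \left(-1091 + x\right)$ ($E{\left(x \right)} = \left(-1091 + x\right) \left(-1858 + x\right) = \left(-1858 + x\right) \left(-1091 + x\right)$)
$Z = \frac{1065604}{739033}$ ($Z = 1065604 \cdot \frac{1}{739033} = \frac{1065604}{739033} \approx 1.4419$)
$Z + E{\left(-34 \right)} = \frac{1065604}{739033} + \left(2027078 + \left(-34\right)^{2} - -100266\right) = \frac{1065604}{739033} + \left(2027078 + 1156 + 100266\right) = \frac{1065604}{739033} + 2128500 = \frac{1573032806104}{739033}$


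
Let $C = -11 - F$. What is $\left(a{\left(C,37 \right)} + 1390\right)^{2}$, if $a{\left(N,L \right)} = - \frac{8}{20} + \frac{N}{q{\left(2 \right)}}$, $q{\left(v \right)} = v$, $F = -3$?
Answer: $\frac{47997184}{25} \approx 1.9199 \cdot 10^{6}$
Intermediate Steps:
$C = -8$ ($C = -11 - -3 = -11 + 3 = -8$)
$a{\left(N,L \right)} = - \frac{2}{5} + \frac{N}{2}$ ($a{\left(N,L \right)} = - \frac{8}{20} + \frac{N}{2} = \left(-8\right) \frac{1}{20} + N \frac{1}{2} = - \frac{2}{5} + \frac{N}{2}$)
$\left(a{\left(C,37 \right)} + 1390\right)^{2} = \left(\left(- \frac{2}{5} + \frac{1}{2} \left(-8\right)\right) + 1390\right)^{2} = \left(\left(- \frac{2}{5} - 4\right) + 1390\right)^{2} = \left(- \frac{22}{5} + 1390\right)^{2} = \left(\frac{6928}{5}\right)^{2} = \frac{47997184}{25}$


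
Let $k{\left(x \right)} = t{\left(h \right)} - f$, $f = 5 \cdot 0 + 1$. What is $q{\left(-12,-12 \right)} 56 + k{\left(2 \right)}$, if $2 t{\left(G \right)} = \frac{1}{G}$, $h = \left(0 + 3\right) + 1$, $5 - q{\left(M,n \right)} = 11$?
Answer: $- \frac{2695}{8} \approx -336.88$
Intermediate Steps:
$q{\left(M,n \right)} = -6$ ($q{\left(M,n \right)} = 5 - 11 = -6$)
$h = 4$ ($h = 3 + 1 = 4$)
$f = 1$ ($f = 0 + 1 = 1$)
$t{\left(G \right)} = \frac{1}{2 G}$
$k{\left(x \right)} = - \frac{7}{8}$ ($k{\left(x \right)} = \frac{1}{2 \cdot 4} - 1 = \frac{1}{2} \cdot \frac{1}{4} - 1 = \frac{1}{8} - 1 = - \frac{7}{8}$)
$q{\left(-12,-12 \right)} 56 + k{\left(2 \right)} = \left(-6\right) 56 - \frac{7}{8} = -336 - \frac{7}{8} = - \frac{2695}{8}$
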